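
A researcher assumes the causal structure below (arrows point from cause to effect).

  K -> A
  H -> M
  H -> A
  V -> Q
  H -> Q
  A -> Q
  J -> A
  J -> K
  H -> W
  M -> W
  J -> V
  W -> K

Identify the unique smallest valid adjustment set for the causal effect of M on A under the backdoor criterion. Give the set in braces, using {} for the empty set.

{H}

Variables eligible for adjustment (non-descendants of M, excluding M and A): {H, J, V}.
Backdoor paths from M to A:
  P1: M <- H -> W -> K <- J -> A
  P2: M <- H -> W -> K <- J -> V -> Q <- A
  P3: M <- H -> W -> K -> A
  P4: M <- H -> A
  P5: M <- H -> Q <- A
  P6: M <- H -> Q <- V <- J -> K -> A
  P7: M <- H -> Q <- V <- J -> A
The empty set is not sufficient: P3 (M <- H -> W -> K -> A) has no collider blocking it and no conditioned non-collider, so it is open.
Try {H}:
  P1: blocked at fork node H ∈ conditioning set.
  P2: blocked at fork node H ∈ conditioning set.
  P3: blocked at fork node H ∈ conditioning set.
  P4: blocked at fork node H ∈ conditioning set.
  P5: blocked at fork node H ∈ conditioning set.
  P6: blocked at fork node H ∈ conditioning set.
  P7: blocked at fork node H ∈ conditioning set.
{H} contains no descendant of M and blocks every backdoor path.
No other singleton works — e.g. {J} leaves P3 open — so {H} is the unique smallest valid adjustment set.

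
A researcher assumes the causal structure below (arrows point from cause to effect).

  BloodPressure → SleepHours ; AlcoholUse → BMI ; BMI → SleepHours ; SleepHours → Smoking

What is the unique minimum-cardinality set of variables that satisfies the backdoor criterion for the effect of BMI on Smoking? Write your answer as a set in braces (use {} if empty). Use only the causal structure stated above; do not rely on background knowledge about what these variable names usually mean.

Variables eligible for adjustment (non-descendants of BMI, excluding BMI and Smoking): {AlcoholUse, BloodPressure}.
Backdoor paths from BMI to Smoking:
  (none)
With no backdoor paths the empty set already satisfies the criterion, and it is trivially minimal.

{}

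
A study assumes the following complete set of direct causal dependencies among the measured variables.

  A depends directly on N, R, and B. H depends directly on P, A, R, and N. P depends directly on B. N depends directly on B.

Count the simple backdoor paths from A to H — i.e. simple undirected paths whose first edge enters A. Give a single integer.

A backdoor path from A to H is any simple undirected path whose first edge points into A (i.e. leaves A via a parent).
Parents of A: {B, N, R}.
Enumerating:
  P1: A <- R -> H
  P2: A <- B -> N -> H
  P3: A <- B -> P -> H
  P4: A <- N <- B -> P -> H
  P5: A <- N -> H
That exhausts the simple backdoor paths. Count: 5.

5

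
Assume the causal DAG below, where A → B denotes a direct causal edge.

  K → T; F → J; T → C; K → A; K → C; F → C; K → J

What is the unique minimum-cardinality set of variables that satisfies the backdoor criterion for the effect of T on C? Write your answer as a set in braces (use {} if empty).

Variables eligible for adjustment (non-descendants of T, excluding T and C): {A, F, J, K}.
Backdoor paths from T to C:
  P1: T <- K -> J <- F -> C
  P2: T <- K -> C
The empty set is not sufficient: P2 (T <- K -> C) has no collider blocking it and no conditioned non-collider, so it is open.
Try {K}:
  P1: blocked at fork node K ∈ conditioning set.
  P2: blocked at fork node K ∈ conditioning set.
{K} contains no descendant of T and blocks every backdoor path.
No other singleton works — e.g. {F} leaves P2 open — so {K} is the unique smallest valid adjustment set.

{K}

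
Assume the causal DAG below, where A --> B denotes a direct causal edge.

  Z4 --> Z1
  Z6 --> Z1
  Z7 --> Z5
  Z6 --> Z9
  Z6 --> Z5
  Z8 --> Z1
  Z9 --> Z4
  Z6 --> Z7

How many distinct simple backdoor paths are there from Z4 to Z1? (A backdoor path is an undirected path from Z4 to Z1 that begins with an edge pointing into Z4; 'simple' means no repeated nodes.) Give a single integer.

1

A backdoor path from Z4 to Z1 is any simple undirected path whose first edge points into Z4 (i.e. leaves Z4 via a parent).
Parents of Z4: {Z9}.
Enumerating:
  P1: Z4 <- Z9 <- Z6 -> Z1
That exhausts the simple backdoor paths. Count: 1.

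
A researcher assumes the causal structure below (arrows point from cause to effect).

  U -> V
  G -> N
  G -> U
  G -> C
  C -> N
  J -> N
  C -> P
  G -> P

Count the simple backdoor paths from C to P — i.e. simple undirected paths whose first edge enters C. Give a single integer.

1

A backdoor path from C to P is any simple undirected path whose first edge points into C (i.e. leaves C via a parent).
Parents of C: {G}.
Enumerating:
  P1: C <- G -> P
That exhausts the simple backdoor paths. Count: 1.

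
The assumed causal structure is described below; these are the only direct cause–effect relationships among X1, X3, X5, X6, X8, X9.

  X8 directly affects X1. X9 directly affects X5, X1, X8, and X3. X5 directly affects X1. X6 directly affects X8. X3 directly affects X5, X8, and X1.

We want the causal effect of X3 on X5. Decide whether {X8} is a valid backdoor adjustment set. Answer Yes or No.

Backdoor paths from X3 to X5 (paths whose first edge points into X3):
  P1: X3 <- X9 -> X5
  P2: X3 <- X9 -> X8 -> X1 <- X5
  P3: X3 <- X9 -> X1 <- X5
Condition 1 (no descendant of X3 in the set): FAILS — X8 is a descendant of X3.
Condition 2 (every backdoor path blocked by {X8}):
  P1: open — no interior node is in the conditioning set.
  P2: blocked at chain node X8 ∈ conditioning set.
  P3: blocked at collider X1 (neither it nor any descendant is in the conditioning set).
{X8} does not satisfy the backdoor criterion.

No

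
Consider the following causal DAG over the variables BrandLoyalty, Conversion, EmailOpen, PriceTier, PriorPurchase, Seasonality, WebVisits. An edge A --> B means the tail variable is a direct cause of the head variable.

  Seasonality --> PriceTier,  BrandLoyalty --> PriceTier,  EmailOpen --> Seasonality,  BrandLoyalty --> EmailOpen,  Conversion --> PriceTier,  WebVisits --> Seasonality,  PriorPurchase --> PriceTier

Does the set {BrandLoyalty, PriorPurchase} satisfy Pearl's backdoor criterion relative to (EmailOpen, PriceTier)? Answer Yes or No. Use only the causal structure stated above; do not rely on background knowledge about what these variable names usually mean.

Backdoor paths from EmailOpen to PriceTier (paths whose first edge points into EmailOpen):
  P1: EmailOpen <- BrandLoyalty -> PriceTier
Condition 1 (no descendant of EmailOpen in the set): holds — descendants of EmailOpen are {PriceTier, Seasonality}; none are in {BrandLoyalty, PriorPurchase}.
Condition 2 (every backdoor path blocked by {BrandLoyalty, PriorPurchase}):
  P1: blocked at fork node BrandLoyalty ∈ conditioning set.
{BrandLoyalty, PriorPurchase} satisfies the backdoor criterion.

Yes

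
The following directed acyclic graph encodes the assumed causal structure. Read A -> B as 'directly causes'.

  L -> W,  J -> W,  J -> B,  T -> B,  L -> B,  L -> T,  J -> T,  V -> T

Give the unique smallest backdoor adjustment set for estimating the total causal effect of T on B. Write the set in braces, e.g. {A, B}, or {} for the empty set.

{J, L}

Variables eligible for adjustment (non-descendants of T, excluding T and B): {J, L, V, W}.
Backdoor paths from T to B:
  P1: T <- J -> W <- L -> B
  P2: T <- J -> B
  P3: T <- L -> W <- J -> B
  P4: T <- L -> B
The empty set is not sufficient: P2 (T <- J -> B) has no collider blocking it and no conditioned non-collider, so it is open.
Try {J, L}:
  P1: blocked at fork node J ∈ conditioning set.
  P2: blocked at fork node J ∈ conditioning set.
  P3: blocked at fork node L ∈ conditioning set.
  P4: blocked at fork node L ∈ conditioning set.
{J, L} contains no descendant of T and blocks every backdoor path.
Every element of {J, L} is needed (dropping J leaves P2 open; dropping L leaves P4 open), so no proper subset is valid.
Among all size-2 subsets of the eligible variables, only {J, L} blocks every backdoor path, so it is the unique smallest valid adjustment set.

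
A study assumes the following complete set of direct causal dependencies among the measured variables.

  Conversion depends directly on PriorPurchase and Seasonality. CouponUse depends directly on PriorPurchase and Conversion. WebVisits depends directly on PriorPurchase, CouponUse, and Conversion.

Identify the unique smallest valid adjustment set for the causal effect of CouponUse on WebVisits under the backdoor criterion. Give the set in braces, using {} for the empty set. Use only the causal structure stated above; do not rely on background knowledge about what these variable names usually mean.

{Conversion, PriorPurchase}

Variables eligible for adjustment (non-descendants of CouponUse, excluding CouponUse and WebVisits): {Conversion, PriorPurchase, Seasonality}.
Backdoor paths from CouponUse to WebVisits:
  P1: CouponUse <- PriorPurchase -> Conversion -> WebVisits
  P2: CouponUse <- PriorPurchase -> WebVisits
  P3: CouponUse <- Conversion <- PriorPurchase -> WebVisits
  P4: CouponUse <- Conversion -> WebVisits
The empty set is not sufficient: P1 (CouponUse <- PriorPurchase -> Conversion -> WebVisits) has no collider blocking it and no conditioned non-collider, so it is open.
Try {Conversion, PriorPurchase}:
  P1: blocked at fork node PriorPurchase ∈ conditioning set.
  P2: blocked at fork node PriorPurchase ∈ conditioning set.
  P3: blocked at chain node Conversion ∈ conditioning set.
  P4: blocked at fork node Conversion ∈ conditioning set.
{Conversion, PriorPurchase} contains no descendant of CouponUse and blocks every backdoor path.
Every element of {Conversion, PriorPurchase} is needed (dropping Conversion leaves P4 open; dropping PriorPurchase leaves P2 open), so no proper subset is valid.
Among all size-2 subsets of the eligible variables, only {Conversion, PriorPurchase} blocks every backdoor path, so it is the unique smallest valid adjustment set.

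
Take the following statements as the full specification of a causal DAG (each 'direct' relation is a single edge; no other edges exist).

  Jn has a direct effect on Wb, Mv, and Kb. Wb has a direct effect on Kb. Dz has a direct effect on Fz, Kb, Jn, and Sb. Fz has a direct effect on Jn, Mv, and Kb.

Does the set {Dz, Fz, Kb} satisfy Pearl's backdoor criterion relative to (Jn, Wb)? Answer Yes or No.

No

Backdoor paths from Jn to Wb (paths whose first edge points into Jn):
  P1: Jn <- Dz -> Fz -> Kb <- Wb
  P2: Jn <- Dz -> Kb <- Wb
  P3: Jn <- Fz <- Dz -> Kb <- Wb
  P4: Jn <- Fz -> Kb <- Wb
Condition 1 (no descendant of Jn in the set): FAILS — Kb is a descendant of Jn.
Condition 2 (every backdoor path blocked by {Dz, Fz, Kb}):
  P1: blocked at fork node Dz ∈ conditioning set.
  P2: blocked at fork node Dz ∈ conditioning set.
  P3: blocked at chain node Fz ∈ conditioning set.
  P4: blocked at fork node Fz ∈ conditioning set.
{Dz, Fz, Kb} does not satisfy the backdoor criterion.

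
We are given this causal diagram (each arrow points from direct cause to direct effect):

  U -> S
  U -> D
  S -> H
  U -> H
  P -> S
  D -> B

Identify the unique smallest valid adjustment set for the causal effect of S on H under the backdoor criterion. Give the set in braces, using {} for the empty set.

Variables eligible for adjustment (non-descendants of S, excluding S and H): {B, D, P, U}.
Backdoor paths from S to H:
  P1: S <- U -> H
The empty set is not sufficient: P1 (S <- U -> H) has no collider blocking it and no conditioned non-collider, so it is open.
Try {U}:
  P1: blocked at fork node U ∈ conditioning set.
{U} contains no descendant of S and blocks every backdoor path.
No other singleton works — e.g. {D} leaves P1 open — so {U} is the unique smallest valid adjustment set.

{U}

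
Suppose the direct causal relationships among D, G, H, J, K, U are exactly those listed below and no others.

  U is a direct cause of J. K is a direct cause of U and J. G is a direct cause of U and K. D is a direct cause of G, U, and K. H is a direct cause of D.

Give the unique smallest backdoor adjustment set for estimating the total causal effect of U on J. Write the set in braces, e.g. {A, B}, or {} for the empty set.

Variables eligible for adjustment (non-descendants of U, excluding U and J): {D, G, H, K}.
Backdoor paths from U to J:
  P1: U <- D -> G -> K -> J
  P2: U <- D -> K -> J
  P3: U <- G <- D -> K -> J
  P4: U <- G -> K -> J
  P5: U <- K -> J
The empty set is not sufficient: P1 (U <- D -> G -> K -> J) has no collider blocking it and no conditioned non-collider, so it is open.
Try {K}:
  P1: blocked at chain node K ∈ conditioning set.
  P2: blocked at chain node K ∈ conditioning set.
  P3: blocked at chain node K ∈ conditioning set.
  P4: blocked at chain node K ∈ conditioning set.
  P5: blocked at fork node K ∈ conditioning set.
{K} contains no descendant of U and blocks every backdoor path.
No other singleton works — e.g. {H} leaves P1 open — so {K} is the unique smallest valid adjustment set.

{K}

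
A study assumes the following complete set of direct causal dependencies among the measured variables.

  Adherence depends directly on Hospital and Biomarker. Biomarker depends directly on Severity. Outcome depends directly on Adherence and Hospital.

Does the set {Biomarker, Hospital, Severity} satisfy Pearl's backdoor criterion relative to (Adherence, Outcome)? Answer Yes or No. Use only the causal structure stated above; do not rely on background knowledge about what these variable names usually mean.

Yes

Backdoor paths from Adherence to Outcome (paths whose first edge points into Adherence):
  P1: Adherence <- Hospital -> Outcome
Condition 1 (no descendant of Adherence in the set): holds — descendants of Adherence are {Outcome}; none are in {Biomarker, Hospital, Severity}.
Condition 2 (every backdoor path blocked by {Biomarker, Hospital, Severity}):
  P1: blocked at fork node Hospital ∈ conditioning set.
{Biomarker, Hospital, Severity} satisfies the backdoor criterion.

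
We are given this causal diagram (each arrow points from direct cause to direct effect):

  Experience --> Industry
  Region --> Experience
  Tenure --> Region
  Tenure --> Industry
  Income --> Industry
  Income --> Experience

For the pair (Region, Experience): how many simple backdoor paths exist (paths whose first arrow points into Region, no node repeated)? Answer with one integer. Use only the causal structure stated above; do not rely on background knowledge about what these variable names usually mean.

2

A backdoor path from Region to Experience is any simple undirected path whose first edge points into Region (i.e. leaves Region via a parent).
Parents of Region: {Tenure}.
Enumerating:
  P1: Region <- Tenure -> Industry <- Income -> Experience
  P2: Region <- Tenure -> Industry <- Experience
That exhausts the simple backdoor paths. Count: 2.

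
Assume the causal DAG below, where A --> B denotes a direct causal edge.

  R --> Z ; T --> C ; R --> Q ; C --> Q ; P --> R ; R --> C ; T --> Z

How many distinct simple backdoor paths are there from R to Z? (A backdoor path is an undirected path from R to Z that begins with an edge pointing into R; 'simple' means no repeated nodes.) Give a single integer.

A backdoor path from R to Z is any simple undirected path whose first edge points into R (i.e. leaves R via a parent).
Parents of R: {P}.
No simple path from any parent of R reaches Z without revisiting R, so there are no backdoor paths.

0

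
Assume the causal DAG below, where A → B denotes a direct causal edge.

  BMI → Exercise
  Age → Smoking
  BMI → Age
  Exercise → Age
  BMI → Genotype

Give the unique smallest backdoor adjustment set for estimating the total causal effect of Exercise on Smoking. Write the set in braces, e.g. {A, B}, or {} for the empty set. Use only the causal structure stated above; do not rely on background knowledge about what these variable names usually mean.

Variables eligible for adjustment (non-descendants of Exercise, excluding Exercise and Smoking): {BMI, Genotype}.
Backdoor paths from Exercise to Smoking:
  P1: Exercise <- BMI -> Age -> Smoking
The empty set is not sufficient: P1 (Exercise <- BMI -> Age -> Smoking) has no collider blocking it and no conditioned non-collider, so it is open.
Try {BMI}:
  P1: blocked at fork node BMI ∈ conditioning set.
{BMI} contains no descendant of Exercise and blocks every backdoor path.
No other singleton works — e.g. {Genotype} leaves P1 open — so {BMI} is the unique smallest valid adjustment set.

{BMI}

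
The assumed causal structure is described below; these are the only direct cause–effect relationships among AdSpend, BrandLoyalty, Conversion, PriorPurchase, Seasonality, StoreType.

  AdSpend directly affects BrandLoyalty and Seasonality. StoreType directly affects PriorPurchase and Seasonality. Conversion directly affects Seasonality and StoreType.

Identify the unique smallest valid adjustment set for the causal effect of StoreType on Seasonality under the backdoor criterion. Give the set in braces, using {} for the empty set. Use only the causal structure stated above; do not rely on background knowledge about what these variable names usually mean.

{Conversion}

Variables eligible for adjustment (non-descendants of StoreType, excluding StoreType and Seasonality): {AdSpend, BrandLoyalty, Conversion}.
Backdoor paths from StoreType to Seasonality:
  P1: StoreType <- Conversion -> Seasonality
The empty set is not sufficient: P1 (StoreType <- Conversion -> Seasonality) has no collider blocking it and no conditioned non-collider, so it is open.
Try {Conversion}:
  P1: blocked at fork node Conversion ∈ conditioning set.
{Conversion} contains no descendant of StoreType and blocks every backdoor path.
No other singleton works — e.g. {AdSpend} leaves P1 open — so {Conversion} is the unique smallest valid adjustment set.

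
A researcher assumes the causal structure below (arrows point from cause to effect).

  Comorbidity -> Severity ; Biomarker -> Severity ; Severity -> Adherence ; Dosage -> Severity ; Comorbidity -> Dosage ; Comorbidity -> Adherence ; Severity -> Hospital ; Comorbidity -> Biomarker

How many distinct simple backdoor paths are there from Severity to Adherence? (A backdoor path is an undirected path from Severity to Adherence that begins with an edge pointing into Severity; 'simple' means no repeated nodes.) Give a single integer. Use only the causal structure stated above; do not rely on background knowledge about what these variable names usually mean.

3

A backdoor path from Severity to Adherence is any simple undirected path whose first edge points into Severity (i.e. leaves Severity via a parent).
Parents of Severity: {Biomarker, Comorbidity, Dosage}.
Enumerating:
  P1: Severity <- Comorbidity -> Adherence
  P2: Severity <- Biomarker <- Comorbidity -> Adherence
  P3: Severity <- Dosage <- Comorbidity -> Adherence
That exhausts the simple backdoor paths. Count: 3.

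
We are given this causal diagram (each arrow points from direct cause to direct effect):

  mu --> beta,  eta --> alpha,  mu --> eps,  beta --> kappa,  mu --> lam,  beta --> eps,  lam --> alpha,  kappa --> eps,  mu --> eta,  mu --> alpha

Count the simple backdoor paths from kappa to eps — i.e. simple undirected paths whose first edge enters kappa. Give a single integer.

2

A backdoor path from kappa to eps is any simple undirected path whose first edge points into kappa (i.e. leaves kappa via a parent).
Parents of kappa: {beta}.
Enumerating:
  P1: kappa <- beta <- mu -> eps
  P2: kappa <- beta -> eps
That exhausts the simple backdoor paths. Count: 2.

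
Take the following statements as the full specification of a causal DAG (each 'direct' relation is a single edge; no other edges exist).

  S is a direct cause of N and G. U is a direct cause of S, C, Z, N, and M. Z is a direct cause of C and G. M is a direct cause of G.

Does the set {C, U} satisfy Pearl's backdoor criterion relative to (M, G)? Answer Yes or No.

Backdoor paths from M to G (paths whose first edge points into M):
  P1: M <- U -> Z -> G
  P2: M <- U -> S -> G
  P3: M <- U -> N <- S -> G
  P4: M <- U -> C <- Z -> G
Condition 1 (no descendant of M in the set): holds — descendants of M are {G}; none are in {C, U}.
Condition 2 (every backdoor path blocked by {C, U}):
  P1: blocked at fork node U ∈ conditioning set.
  P2: blocked at fork node U ∈ conditioning set.
  P3: blocked at fork node U ∈ conditioning set.
  P4: blocked at fork node U ∈ conditioning set.
{C, U} satisfies the backdoor criterion.

Yes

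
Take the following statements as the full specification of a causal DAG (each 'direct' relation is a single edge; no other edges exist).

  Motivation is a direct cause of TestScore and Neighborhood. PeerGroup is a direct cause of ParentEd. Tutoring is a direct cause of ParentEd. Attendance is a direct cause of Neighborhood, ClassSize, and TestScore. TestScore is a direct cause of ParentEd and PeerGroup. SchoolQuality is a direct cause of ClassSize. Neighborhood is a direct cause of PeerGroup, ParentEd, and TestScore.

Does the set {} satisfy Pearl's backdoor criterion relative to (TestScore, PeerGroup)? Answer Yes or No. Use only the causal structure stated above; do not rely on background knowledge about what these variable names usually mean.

Backdoor paths from TestScore to PeerGroup (paths whose first edge points into TestScore):
  P1: TestScore <- Motivation -> Neighborhood -> PeerGroup
  P2: TestScore <- Motivation -> Neighborhood -> ParentEd <- PeerGroup
  P3: TestScore <- Attendance -> Neighborhood -> PeerGroup
  P4: TestScore <- Attendance -> Neighborhood -> ParentEd <- PeerGroup
  P5: TestScore <- Neighborhood -> PeerGroup
  P6: TestScore <- Neighborhood -> ParentEd <- PeerGroup
Condition 1 (no descendant of TestScore in the set): holds — descendants of TestScore are {ParentEd, PeerGroup}; none are in {}.
Condition 2 (every backdoor path blocked by {}):
  P1: open — no interior node is in the conditioning set.
  P2: blocked at collider ParentEd (neither it nor any descendant is in the conditioning set).
  P3: open — no interior node is in the conditioning set.
  P4: blocked at collider ParentEd (neither it nor any descendant is in the conditioning set).
  P5: open — no interior node is in the conditioning set.
  P6: blocked at collider ParentEd (neither it nor any descendant is in the conditioning set).
{} does not satisfy the backdoor criterion.

No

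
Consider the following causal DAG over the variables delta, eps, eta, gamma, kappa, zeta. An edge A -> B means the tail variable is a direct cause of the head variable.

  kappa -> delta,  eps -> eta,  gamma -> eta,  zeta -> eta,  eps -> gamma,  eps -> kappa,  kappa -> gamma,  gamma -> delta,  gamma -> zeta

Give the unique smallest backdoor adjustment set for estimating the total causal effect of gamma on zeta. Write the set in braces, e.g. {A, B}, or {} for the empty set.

Variables eligible for adjustment (non-descendants of gamma, excluding gamma and zeta): {eps, kappa}.
Backdoor paths from gamma to zeta:
  P1: gamma <- eps -> eta <- zeta
  P2: gamma <- kappa <- eps -> eta <- zeta
Each backdoor path contains an unconditioned collider, so every path is already blocked with the empty conditioning set:
  P1: blocked at collider eta (neither it nor any descendant is in the conditioning set).
  P2: blocked at collider eta (neither it nor any descendant is in the conditioning set).
The empty set is therefore the unique smallest valid set.

{}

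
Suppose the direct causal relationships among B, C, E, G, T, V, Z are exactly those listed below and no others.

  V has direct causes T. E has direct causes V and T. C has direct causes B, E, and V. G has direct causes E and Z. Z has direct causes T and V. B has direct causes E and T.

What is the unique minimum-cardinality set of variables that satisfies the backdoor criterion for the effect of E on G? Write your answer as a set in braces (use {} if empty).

Variables eligible for adjustment (non-descendants of E, excluding E and G): {T, V, Z}.
Backdoor paths from E to G:
  P1: E <- T -> V -> Z -> G
  P2: E <- T -> Z -> G
  P3: E <- T -> B -> C <- V -> Z -> G
  P4: E <- V <- T -> Z -> G
  P5: E <- V -> Z -> G
  P6: E <- V -> C <- B <- T -> Z -> G
The empty set is not sufficient: P1 (E <- T -> V -> Z -> G) has no collider blocking it and no conditioned non-collider, so it is open.
Try {Z}:
  P1: blocked at chain node Z ∈ conditioning set.
  P2: blocked at chain node Z ∈ conditioning set.
  P3: blocked at collider C (neither it nor any descendant is in the conditioning set).
  P4: blocked at chain node Z ∈ conditioning set.
  P5: blocked at chain node Z ∈ conditioning set.
  P6: blocked at collider C (neither it nor any descendant is in the conditioning set).
{Z} contains no descendant of E and blocks every backdoor path.
No other singleton works — e.g. {T} leaves P5 open — so {Z} is the unique smallest valid adjustment set.

{Z}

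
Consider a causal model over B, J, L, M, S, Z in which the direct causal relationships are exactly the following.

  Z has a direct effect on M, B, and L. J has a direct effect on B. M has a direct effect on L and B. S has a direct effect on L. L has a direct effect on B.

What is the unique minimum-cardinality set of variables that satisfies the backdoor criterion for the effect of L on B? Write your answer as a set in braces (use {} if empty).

Variables eligible for adjustment (non-descendants of L, excluding L and B): {J, M, S, Z}.
Backdoor paths from L to B:
  P1: L <- Z -> M -> B
  P2: L <- Z -> B
  P3: L <- M <- Z -> B
  P4: L <- M -> B
The empty set is not sufficient: P1 (L <- Z -> M -> B) has no collider blocking it and no conditioned non-collider, so it is open.
Try {M, Z}:
  P1: blocked at fork node Z ∈ conditioning set.
  P2: blocked at fork node Z ∈ conditioning set.
  P3: blocked at chain node M ∈ conditioning set.
  P4: blocked at fork node M ∈ conditioning set.
{M, Z} contains no descendant of L and blocks every backdoor path.
Every element of {M, Z} is needed (dropping M leaves P4 open; dropping Z leaves P2 open), so no proper subset is valid.
Among all size-2 subsets of the eligible variables, only {M, Z} blocks every backdoor path, so it is the unique smallest valid adjustment set.

{M, Z}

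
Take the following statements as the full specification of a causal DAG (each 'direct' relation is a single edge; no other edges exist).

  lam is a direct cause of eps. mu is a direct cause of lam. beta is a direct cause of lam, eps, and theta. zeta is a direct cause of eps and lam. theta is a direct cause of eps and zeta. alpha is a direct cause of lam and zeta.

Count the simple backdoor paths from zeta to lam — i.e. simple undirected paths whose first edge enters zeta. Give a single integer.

5

A backdoor path from zeta to lam is any simple undirected path whose first edge points into zeta (i.e. leaves zeta via a parent).
Parents of zeta: {alpha, theta}.
Enumerating:
  P1: zeta <- alpha -> lam
  P2: zeta <- theta <- beta -> lam
  P3: zeta <- theta <- beta -> eps <- lam
  P4: zeta <- theta -> eps <- beta -> lam
  P5: zeta <- theta -> eps <- lam
That exhausts the simple backdoor paths. Count: 5.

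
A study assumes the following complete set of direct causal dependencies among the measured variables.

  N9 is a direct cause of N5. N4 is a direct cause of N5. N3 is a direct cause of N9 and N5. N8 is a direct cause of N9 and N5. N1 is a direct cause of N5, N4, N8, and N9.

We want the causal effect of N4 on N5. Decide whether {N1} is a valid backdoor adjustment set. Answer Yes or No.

Yes

Backdoor paths from N4 to N5 (paths whose first edge points into N4):
  P1: N4 <- N1 -> N8 -> N9 <- N3 -> N5
  P2: N4 <- N1 -> N8 -> N9 -> N5
  P3: N4 <- N1 -> N8 -> N5
  P4: N4 <- N1 -> N9 <- N8 -> N5
  P5: N4 <- N1 -> N9 <- N3 -> N5
  P6: N4 <- N1 -> N9 -> N5
  P7: N4 <- N1 -> N5
Condition 1 (no descendant of N4 in the set): holds — descendants of N4 are {N5}; none are in {N1}.
Condition 2 (every backdoor path blocked by {N1}):
  P1: blocked at fork node N1 ∈ conditioning set.
  P2: blocked at fork node N1 ∈ conditioning set.
  P3: blocked at fork node N1 ∈ conditioning set.
  P4: blocked at fork node N1 ∈ conditioning set.
  P5: blocked at fork node N1 ∈ conditioning set.
  P6: blocked at fork node N1 ∈ conditioning set.
  P7: blocked at fork node N1 ∈ conditioning set.
{N1} satisfies the backdoor criterion.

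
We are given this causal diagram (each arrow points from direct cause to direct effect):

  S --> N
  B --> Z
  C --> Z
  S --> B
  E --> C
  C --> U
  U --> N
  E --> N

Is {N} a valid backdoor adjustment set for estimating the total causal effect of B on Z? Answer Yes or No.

Backdoor paths from B to Z (paths whose first edge points into B):
  P1: B <- S -> N <- E -> C -> Z
  P2: B <- S -> N <- U <- C -> Z
Condition 1 (no descendant of B in the set): holds — descendants of B are {Z}; none are in {N}.
Condition 2 (every backdoor path blocked by {N}):
  P1: open — collider(s) N are conditioned on (or have a conditioned descendant) and no non-collider on the path is in the set.
  P2: open — collider(s) N are conditioned on (or have a conditioned descendant) and no non-collider on the path is in the set.
{N} does not satisfy the backdoor criterion.

No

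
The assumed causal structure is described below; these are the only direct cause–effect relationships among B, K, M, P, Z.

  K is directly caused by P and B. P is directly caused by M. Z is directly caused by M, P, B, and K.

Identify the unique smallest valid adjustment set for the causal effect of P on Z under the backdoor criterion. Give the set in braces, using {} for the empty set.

Variables eligible for adjustment (non-descendants of P, excluding P and Z): {B, M}.
Backdoor paths from P to Z:
  P1: P <- M -> Z
The empty set is not sufficient: P1 (P <- M -> Z) has no collider blocking it and no conditioned non-collider, so it is open.
Try {M}:
  P1: blocked at fork node M ∈ conditioning set.
{M} contains no descendant of P and blocks every backdoor path.
No other singleton works — e.g. {B} leaves P1 open — so {M} is the unique smallest valid adjustment set.

{M}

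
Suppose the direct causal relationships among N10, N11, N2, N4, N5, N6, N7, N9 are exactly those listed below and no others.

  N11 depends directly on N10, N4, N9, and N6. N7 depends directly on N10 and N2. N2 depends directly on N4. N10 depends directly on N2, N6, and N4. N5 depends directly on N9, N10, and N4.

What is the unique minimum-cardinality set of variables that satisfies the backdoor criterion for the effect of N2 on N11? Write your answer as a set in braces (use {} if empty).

{N4}

Variables eligible for adjustment (non-descendants of N2, excluding N2 and N11): {N4, N6, N9}.
Backdoor paths from N2 to N11:
  P1: N2 <- N4 -> N10 <- N6 -> N11
  P2: N2 <- N4 -> N10 -> N5 <- N9 -> N11
  P3: N2 <- N4 -> N10 -> N11
  P4: N2 <- N4 -> N5 <- N9 -> N11
  P5: N2 <- N4 -> N5 <- N10 <- N6 -> N11
  P6: N2 <- N4 -> N5 <- N10 -> N11
  P7: N2 <- N4 -> N11
The empty set is not sufficient: P3 (N2 <- N4 -> N10 -> N11) has no collider blocking it and no conditioned non-collider, so it is open.
Try {N4}:
  P1: blocked at fork node N4 ∈ conditioning set.
  P2: blocked at fork node N4 ∈ conditioning set.
  P3: blocked at fork node N4 ∈ conditioning set.
  P4: blocked at fork node N4 ∈ conditioning set.
  P5: blocked at fork node N4 ∈ conditioning set.
  P6: blocked at fork node N4 ∈ conditioning set.
  P7: blocked at fork node N4 ∈ conditioning set.
{N4} contains no descendant of N2 and blocks every backdoor path.
No other singleton works — e.g. {N6} leaves P3 open — so {N4} is the unique smallest valid adjustment set.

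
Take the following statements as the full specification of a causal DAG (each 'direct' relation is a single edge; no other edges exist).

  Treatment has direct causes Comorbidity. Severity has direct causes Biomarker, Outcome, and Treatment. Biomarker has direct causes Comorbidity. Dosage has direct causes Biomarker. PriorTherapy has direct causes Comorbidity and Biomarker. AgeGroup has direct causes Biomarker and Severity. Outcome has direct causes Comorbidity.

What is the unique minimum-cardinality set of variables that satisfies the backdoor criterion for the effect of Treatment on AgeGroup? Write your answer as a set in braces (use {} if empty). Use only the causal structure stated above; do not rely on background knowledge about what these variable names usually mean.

{Comorbidity}

Variables eligible for adjustment (non-descendants of Treatment, excluding Treatment and AgeGroup): {Biomarker, Comorbidity, Dosage, Outcome, PriorTherapy}.
Backdoor paths from Treatment to AgeGroup:
  P1: Treatment <- Comorbidity -> Biomarker -> Severity -> AgeGroup
  P2: Treatment <- Comorbidity -> Biomarker -> AgeGroup
  P3: Treatment <- Comorbidity -> Outcome -> Severity <- Biomarker -> AgeGroup
  P4: Treatment <- Comorbidity -> Outcome -> Severity -> AgeGroup
  P5: Treatment <- Comorbidity -> PriorTherapy <- Biomarker -> Severity -> AgeGroup
  P6: Treatment <- Comorbidity -> PriorTherapy <- Biomarker -> AgeGroup
The empty set is not sufficient: P1 (Treatment <- Comorbidity -> Biomarker -> Severity -> AgeGroup) has no collider blocking it and no conditioned non-collider, so it is open.
Try {Comorbidity}:
  P1: blocked at fork node Comorbidity ∈ conditioning set.
  P2: blocked at fork node Comorbidity ∈ conditioning set.
  P3: blocked at fork node Comorbidity ∈ conditioning set.
  P4: blocked at fork node Comorbidity ∈ conditioning set.
  P5: blocked at fork node Comorbidity ∈ conditioning set.
  P6: blocked at fork node Comorbidity ∈ conditioning set.
{Comorbidity} contains no descendant of Treatment and blocks every backdoor path.
No other singleton works — e.g. {Biomarker} leaves P4 open — so {Comorbidity} is the unique smallest valid adjustment set.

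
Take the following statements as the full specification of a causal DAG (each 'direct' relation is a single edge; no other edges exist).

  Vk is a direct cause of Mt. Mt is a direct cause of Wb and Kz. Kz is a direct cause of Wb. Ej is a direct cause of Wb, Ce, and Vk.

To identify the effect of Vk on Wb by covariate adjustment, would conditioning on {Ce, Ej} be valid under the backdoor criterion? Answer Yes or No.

Yes

Backdoor paths from Vk to Wb (paths whose first edge points into Vk):
  P1: Vk <- Ej -> Wb
Condition 1 (no descendant of Vk in the set): holds — descendants of Vk are {Kz, Mt, Wb}; none are in {Ce, Ej}.
Condition 2 (every backdoor path blocked by {Ce, Ej}):
  P1: blocked at fork node Ej ∈ conditioning set.
{Ce, Ej} satisfies the backdoor criterion.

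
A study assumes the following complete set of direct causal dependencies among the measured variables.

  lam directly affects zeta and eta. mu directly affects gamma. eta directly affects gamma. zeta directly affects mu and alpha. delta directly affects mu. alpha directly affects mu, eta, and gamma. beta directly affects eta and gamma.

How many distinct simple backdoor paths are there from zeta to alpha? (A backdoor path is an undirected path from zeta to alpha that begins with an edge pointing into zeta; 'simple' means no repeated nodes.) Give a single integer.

A backdoor path from zeta to alpha is any simple undirected path whose first edge points into zeta (i.e. leaves zeta via a parent).
Parents of zeta: {lam}.
Enumerating:
  P1: zeta <- lam -> eta <- beta -> gamma <- alpha
  P2: zeta <- lam -> eta <- beta -> gamma <- mu <- alpha
  P3: zeta <- lam -> eta <- alpha
  P4: zeta <- lam -> eta -> gamma <- alpha
  P5: zeta <- lam -> eta -> gamma <- mu <- alpha
That exhausts the simple backdoor paths. Count: 5.

5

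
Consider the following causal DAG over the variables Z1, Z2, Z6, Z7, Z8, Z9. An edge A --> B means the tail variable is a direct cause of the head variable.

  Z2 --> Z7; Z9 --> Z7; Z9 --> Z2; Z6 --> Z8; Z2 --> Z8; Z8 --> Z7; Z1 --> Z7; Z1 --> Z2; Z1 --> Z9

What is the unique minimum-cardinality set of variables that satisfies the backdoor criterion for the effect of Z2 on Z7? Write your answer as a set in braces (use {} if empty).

Variables eligible for adjustment (non-descendants of Z2, excluding Z2 and Z7): {Z1, Z6, Z9}.
Backdoor paths from Z2 to Z7:
  P1: Z2 <- Z1 -> Z9 -> Z7
  P2: Z2 <- Z1 -> Z7
  P3: Z2 <- Z9 <- Z1 -> Z7
  P4: Z2 <- Z9 -> Z7
The empty set is not sufficient: P1 (Z2 <- Z1 -> Z9 -> Z7) has no collider blocking it and no conditioned non-collider, so it is open.
Try {Z1, Z9}:
  P1: blocked at fork node Z1 ∈ conditioning set.
  P2: blocked at fork node Z1 ∈ conditioning set.
  P3: blocked at chain node Z9 ∈ conditioning set.
  P4: blocked at fork node Z9 ∈ conditioning set.
{Z1, Z9} contains no descendant of Z2 and blocks every backdoor path.
Every element of {Z1, Z9} is needed (dropping Z1 leaves P2 open; dropping Z9 leaves P4 open), so no proper subset is valid.
Among all size-2 subsets of the eligible variables, only {Z1, Z9} blocks every backdoor path, so it is the unique smallest valid adjustment set.

{Z1, Z9}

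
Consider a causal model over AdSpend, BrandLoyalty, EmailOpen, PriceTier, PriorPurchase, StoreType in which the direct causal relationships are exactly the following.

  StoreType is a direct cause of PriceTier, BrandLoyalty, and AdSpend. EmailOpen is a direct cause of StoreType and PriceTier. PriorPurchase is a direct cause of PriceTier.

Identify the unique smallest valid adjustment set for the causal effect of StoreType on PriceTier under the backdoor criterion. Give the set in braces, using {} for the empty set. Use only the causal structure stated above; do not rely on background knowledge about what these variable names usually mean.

Variables eligible for adjustment (non-descendants of StoreType, excluding StoreType and PriceTier): {EmailOpen, PriorPurchase}.
Backdoor paths from StoreType to PriceTier:
  P1: StoreType <- EmailOpen -> PriceTier
The empty set is not sufficient: P1 (StoreType <- EmailOpen -> PriceTier) has no collider blocking it and no conditioned non-collider, so it is open.
Try {EmailOpen}:
  P1: blocked at fork node EmailOpen ∈ conditioning set.
{EmailOpen} contains no descendant of StoreType and blocks every backdoor path.
No other singleton works — e.g. {PriorPurchase} leaves P1 open — so {EmailOpen} is the unique smallest valid adjustment set.

{EmailOpen}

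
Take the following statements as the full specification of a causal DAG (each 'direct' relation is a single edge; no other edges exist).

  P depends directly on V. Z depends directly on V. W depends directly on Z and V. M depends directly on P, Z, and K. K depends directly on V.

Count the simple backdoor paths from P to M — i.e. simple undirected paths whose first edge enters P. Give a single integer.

A backdoor path from P to M is any simple undirected path whose first edge points into P (i.e. leaves P via a parent).
Parents of P: {V}.
Enumerating:
  P1: P <- V -> Z -> M
  P2: P <- V -> K -> M
  P3: P <- V -> W <- Z -> M
That exhausts the simple backdoor paths. Count: 3.

3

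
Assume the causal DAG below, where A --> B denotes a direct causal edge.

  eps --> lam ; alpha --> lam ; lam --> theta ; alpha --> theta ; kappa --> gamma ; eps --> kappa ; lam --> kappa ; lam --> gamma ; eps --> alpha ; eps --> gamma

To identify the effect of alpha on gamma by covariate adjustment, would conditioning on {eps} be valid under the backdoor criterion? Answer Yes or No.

Backdoor paths from alpha to gamma (paths whose first edge points into alpha):
  P1: alpha <- eps -> lam -> kappa -> gamma
  P2: alpha <- eps -> lam -> gamma
  P3: alpha <- eps -> kappa <- lam -> gamma
  P4: alpha <- eps -> kappa -> gamma
  P5: alpha <- eps -> gamma
Condition 1 (no descendant of alpha in the set): holds — descendants of alpha are {gamma, kappa, lam, theta}; none are in {eps}.
Condition 2 (every backdoor path blocked by {eps}):
  P1: blocked at fork node eps ∈ conditioning set.
  P2: blocked at fork node eps ∈ conditioning set.
  P3: blocked at fork node eps ∈ conditioning set.
  P4: blocked at fork node eps ∈ conditioning set.
  P5: blocked at fork node eps ∈ conditioning set.
{eps} satisfies the backdoor criterion.

Yes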